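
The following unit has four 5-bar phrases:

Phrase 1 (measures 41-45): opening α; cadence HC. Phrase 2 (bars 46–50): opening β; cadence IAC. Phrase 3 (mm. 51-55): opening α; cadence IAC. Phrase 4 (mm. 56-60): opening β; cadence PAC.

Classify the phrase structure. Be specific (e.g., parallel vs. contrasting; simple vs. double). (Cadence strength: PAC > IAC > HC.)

Four phrases in two halves: the first half (bars 41–50) ends with an imperfect authentic cadence, the second (mm. 51–60) with a perfect authentic cadence — a large antecedent–consequent pair, i.e. a double period.
Phrase 3 begins with the same material as phrase 1, making it parallel.

parallel double period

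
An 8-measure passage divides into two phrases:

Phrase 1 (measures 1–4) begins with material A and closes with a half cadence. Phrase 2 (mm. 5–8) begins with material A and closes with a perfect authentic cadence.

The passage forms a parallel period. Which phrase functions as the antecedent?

The phrase ending with the weaker cadence (half cadence) is the antecedent; the one ending more conclusively (perfect authentic cadence) is the consequent. The antecedent is phrase 1.

phrase 1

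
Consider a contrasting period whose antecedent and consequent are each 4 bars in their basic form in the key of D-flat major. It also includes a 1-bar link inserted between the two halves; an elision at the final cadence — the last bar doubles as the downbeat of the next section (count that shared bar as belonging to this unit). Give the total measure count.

Basic contrasting period: 4 + 4 = 8 bars.
8 (basic form) + 1 (link) = 9.
The elision shares a bar with the next section but does not change this unit's count.

9 measures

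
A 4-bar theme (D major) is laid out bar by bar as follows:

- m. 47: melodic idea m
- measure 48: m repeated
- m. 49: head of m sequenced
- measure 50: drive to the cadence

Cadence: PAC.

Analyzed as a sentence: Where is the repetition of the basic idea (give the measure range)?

The presentation of a sentence is the basic idea (measure 47) plus its repetition (m. 48); the repetition of the basic idea is therefore m. 48.

measures 48–48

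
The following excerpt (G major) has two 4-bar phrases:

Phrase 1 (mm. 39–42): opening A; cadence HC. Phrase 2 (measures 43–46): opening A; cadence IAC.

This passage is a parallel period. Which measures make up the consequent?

measures 43–46

The antecedent is the phrase ending with the weaker cadence (half cadence, phrase 1) and the consequent the one ending more conclusively (imperfect authentic cadence, phrase 2); the consequent is mm. 43–46.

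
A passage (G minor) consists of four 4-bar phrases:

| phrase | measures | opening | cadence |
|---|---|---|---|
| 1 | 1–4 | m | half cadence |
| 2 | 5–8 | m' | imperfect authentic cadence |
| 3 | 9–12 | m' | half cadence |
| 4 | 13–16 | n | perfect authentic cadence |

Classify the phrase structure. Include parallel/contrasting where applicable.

parallel double period

Four phrases in two halves: the first half (bars 1–8) ends with an imperfect authentic cadence, the second (mm. 9–16) with a perfect authentic cadence — a large antecedent–consequent pair, i.e. a double period.
Phrase 3 begins with the same material as phrase 1, making it parallel.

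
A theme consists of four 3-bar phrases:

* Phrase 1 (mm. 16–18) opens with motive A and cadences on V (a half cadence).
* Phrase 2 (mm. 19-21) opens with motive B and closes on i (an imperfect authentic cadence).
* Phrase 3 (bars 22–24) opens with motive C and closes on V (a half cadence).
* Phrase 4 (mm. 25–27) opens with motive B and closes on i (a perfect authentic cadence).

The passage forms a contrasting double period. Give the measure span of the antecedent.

measures 16–21

In a double period the four phrases pair into a large antecedent (phrases 1–2, ending imperfect authentic cadence) and a large consequent (phrases 3–4, ending perfect authentic cadence). The antecedent spans mm. 16–21.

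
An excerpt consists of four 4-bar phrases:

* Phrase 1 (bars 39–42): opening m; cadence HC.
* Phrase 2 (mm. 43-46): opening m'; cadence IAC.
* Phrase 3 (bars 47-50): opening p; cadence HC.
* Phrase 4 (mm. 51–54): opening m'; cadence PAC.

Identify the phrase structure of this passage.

contrasting double period

Four phrases in two halves: the first half (bars 39-46) ends with an imperfect authentic cadence, the second (mm. 47–54) with a perfect authentic cadence — a large antecedent–consequent pair, i.e. a double period.
Phrase 3 begins with different material from phrase 1, making it contrasting.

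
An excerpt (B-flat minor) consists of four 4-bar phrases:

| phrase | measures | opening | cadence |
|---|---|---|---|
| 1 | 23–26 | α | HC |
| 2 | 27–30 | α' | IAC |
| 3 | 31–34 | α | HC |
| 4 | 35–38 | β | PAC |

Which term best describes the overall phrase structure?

parallel double period

Four phrases in two halves: the first half (mm. 23–30) ends with an imperfect authentic cadence, the second (measures 31-38) with a perfect authentic cadence — a large antecedent–consequent pair, i.e. a double period.
Phrase 3 begins with the same material as phrase 1, making it parallel.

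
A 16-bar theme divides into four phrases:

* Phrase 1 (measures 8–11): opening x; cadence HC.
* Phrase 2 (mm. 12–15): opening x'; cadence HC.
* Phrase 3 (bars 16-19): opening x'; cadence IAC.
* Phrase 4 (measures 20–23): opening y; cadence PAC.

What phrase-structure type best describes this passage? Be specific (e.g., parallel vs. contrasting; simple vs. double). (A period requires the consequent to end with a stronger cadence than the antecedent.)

Four phrases in two halves: the first half (measures 8-15) ends with a half cadence, the second (mm. 16–23) with a perfect authentic cadence — a large antecedent–consequent pair, i.e. a double period.
Phrase 3 begins with the same material as phrase 1, making it parallel.

parallel double period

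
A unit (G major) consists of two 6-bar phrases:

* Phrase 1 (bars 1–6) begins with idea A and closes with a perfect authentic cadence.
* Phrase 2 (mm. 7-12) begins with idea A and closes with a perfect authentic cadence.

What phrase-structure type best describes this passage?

Both phrases have the same opening (A) and the same cadence (perfect authentic cadence): the second is a restatement, not a consequent, so this is a repeated phrase rather than a period.

repeated phrase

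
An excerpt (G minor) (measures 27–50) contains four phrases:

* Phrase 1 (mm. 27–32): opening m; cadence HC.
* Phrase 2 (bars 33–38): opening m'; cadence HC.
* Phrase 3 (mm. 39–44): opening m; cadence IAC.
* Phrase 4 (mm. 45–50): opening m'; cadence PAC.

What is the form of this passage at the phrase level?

parallel double period

Four phrases in two halves: the first half (mm. 27-38) ends with a half cadence, the second (measures 39–50) with a perfect authentic cadence — a large antecedent–consequent pair, i.e. a double period.
Phrase 3 begins with the same material as phrase 1, making it parallel.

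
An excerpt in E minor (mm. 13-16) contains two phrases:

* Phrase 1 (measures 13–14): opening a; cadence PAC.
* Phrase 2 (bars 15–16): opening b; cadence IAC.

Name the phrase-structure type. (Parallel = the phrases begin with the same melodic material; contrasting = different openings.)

phrase group

The second phrase closes with an imperfect authentic cadence, which is not stronger than the first phrase's perfect authentic cadence; without a weak→strong cadential pair there is no antecedent–consequent relationship, so this is a phrase group rather than a period.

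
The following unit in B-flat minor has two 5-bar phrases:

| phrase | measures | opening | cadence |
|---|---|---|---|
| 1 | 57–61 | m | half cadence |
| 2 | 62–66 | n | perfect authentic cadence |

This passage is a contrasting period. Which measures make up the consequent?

measures 62–66

The antecedent is the phrase ending with the weaker cadence (half cadence, phrase 1) and the consequent the one ending more conclusively (perfect authentic cadence, phrase 2); the consequent is mm. 62–66.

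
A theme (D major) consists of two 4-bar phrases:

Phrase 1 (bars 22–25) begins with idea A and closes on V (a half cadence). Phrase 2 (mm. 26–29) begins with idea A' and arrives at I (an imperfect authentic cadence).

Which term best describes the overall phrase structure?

Phrase 1 ends with a half cadence (weaker) and phrase 2 with an imperfect authentic cadence (stronger): antecedent + consequent = a period.
The two phrases open with the same material (A / A'), so the period is parallel.

parallel period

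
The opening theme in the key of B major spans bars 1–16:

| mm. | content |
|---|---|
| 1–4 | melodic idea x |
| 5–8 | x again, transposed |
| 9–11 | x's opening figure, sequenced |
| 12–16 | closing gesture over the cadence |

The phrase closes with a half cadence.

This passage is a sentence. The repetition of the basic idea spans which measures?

measures 5–8

The presentation of a sentence is the basic idea (measures 1–4) plus its repetition (bars 5–8); the repetition of the basic idea is therefore measures 5–8.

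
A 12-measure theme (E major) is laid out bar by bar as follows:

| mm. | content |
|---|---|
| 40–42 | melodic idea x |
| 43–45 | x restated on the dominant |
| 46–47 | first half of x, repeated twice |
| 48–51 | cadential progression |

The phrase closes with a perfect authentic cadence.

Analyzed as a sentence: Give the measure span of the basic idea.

The presentation of a sentence is the basic idea (bars 40–42) plus its repetition (bars 43-45); the basic idea is therefore measures 40–42.

measures 40–42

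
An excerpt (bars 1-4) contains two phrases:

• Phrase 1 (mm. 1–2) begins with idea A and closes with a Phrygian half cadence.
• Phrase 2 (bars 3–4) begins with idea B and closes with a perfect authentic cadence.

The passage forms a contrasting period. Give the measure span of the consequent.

measures 3–4

The phrase ending with the weaker cadence (Phrygian half cadence) is the antecedent; the one ending more conclusively (perfect authentic cadence) is the consequent. The consequent is measures 3–4.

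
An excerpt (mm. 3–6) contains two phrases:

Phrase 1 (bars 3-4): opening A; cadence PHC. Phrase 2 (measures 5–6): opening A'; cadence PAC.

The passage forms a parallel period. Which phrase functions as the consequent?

The phrase ending with the weaker cadence (Phrygian half cadence) is the antecedent; the one ending more conclusively (perfect authentic cadence) is the consequent. The consequent is phrase 2.

phrase 2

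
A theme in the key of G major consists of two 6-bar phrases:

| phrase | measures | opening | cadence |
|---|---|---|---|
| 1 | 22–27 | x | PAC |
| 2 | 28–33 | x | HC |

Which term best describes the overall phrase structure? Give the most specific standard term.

The second phrase closes with a half cadence, which is not stronger than the first phrase's perfect authentic cadence; without a weak→strong cadential pair there is no antecedent–consequent relationship, so this is a phrase group rather than a period.

phrase group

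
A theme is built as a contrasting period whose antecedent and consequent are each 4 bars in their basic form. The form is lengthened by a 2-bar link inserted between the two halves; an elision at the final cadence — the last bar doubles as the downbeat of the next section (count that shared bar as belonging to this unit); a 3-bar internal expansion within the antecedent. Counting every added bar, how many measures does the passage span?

Basic contrasting period: 4 + 4 = 8 bars.
8 (basic form) + 2 (link) + 3 (internal expansion) = 13.
The elision shares a bar with the next section but does not change this unit's count.

13 measures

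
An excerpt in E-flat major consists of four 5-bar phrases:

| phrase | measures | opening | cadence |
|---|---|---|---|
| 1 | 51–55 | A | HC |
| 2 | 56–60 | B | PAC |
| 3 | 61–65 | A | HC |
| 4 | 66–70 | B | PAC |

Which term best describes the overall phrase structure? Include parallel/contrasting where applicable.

repeated period

The cadence pattern HC–PAC–HC–PAC is weak–strong twice, and phrases 3–4 restate phrases 1–2: a period heard twice, not a double period (which would end weakly at phrase 2).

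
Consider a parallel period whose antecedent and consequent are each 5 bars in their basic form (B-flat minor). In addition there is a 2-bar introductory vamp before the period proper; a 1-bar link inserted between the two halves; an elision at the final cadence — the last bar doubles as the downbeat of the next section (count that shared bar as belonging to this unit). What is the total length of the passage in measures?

Basic parallel period: 5 + 5 = 10 bars.
10 (basic form) + 2 (introduction) + 1 (link) = 13.
The elision shares a bar with the next section but does not change this unit's count.

13 measures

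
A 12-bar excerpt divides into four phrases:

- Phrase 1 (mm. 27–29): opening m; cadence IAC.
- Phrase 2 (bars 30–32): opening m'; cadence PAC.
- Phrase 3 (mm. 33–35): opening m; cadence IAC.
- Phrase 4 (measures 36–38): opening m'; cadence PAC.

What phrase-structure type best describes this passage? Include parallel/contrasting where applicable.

The cadence pattern IAC–PAC–IAC–PAC is weak–strong twice, and phrases 3–4 restate phrases 1–2: a period heard twice, not a double period (which would end weakly at phrase 2).

repeated period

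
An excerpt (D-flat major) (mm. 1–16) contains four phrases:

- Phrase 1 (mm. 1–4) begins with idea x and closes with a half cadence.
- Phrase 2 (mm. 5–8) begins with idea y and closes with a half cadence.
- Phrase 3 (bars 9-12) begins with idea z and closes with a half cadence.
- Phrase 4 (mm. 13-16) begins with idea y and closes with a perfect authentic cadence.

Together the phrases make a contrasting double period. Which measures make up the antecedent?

measures 1–8

In a double period the first pair of phrases (ending half cadence) is the large antecedent and the second pair (ending perfect authentic cadence) is the large consequent; the antecedent is measures 1–8.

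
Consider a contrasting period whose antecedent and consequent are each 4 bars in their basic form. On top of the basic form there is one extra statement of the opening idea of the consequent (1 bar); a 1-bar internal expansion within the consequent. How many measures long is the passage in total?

10 measures

Basic contrasting period: 4 + 4 = 8 bars.
8 (basic form) + 1 (extra statement) + 1 (internal expansion) = 10.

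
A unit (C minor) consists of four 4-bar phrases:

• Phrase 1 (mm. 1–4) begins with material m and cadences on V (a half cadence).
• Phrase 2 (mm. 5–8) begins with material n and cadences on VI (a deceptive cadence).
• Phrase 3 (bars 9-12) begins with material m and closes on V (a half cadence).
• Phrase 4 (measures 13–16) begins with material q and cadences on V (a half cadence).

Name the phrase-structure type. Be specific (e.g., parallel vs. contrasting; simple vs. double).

phrase group

Phrase 4 ends with a half cadence, no stronger than phrase 2's deceptive cadence, so the four phrases do not form a double period; nor do phrases 3–4 duplicate 1–2, so it is not a repeated period. With no phrase reaching a conclusive cadence, the passage is a phrase group.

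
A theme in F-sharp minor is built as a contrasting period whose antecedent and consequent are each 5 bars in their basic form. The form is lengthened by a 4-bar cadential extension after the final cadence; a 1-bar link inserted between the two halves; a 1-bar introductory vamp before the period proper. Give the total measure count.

16 measures

Basic contrasting period: 5 + 5 = 10 bars.
10 (basic form) + 4 (cadential extension) + 1 (link) + 1 (introduction) = 16.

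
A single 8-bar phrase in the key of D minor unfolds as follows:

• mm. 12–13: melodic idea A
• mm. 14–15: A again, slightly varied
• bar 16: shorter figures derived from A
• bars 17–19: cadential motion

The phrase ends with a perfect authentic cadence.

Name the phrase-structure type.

Basic idea (measures 12-13) + its repetition (bars 14–15) form the presentation; fragmentation and cadence (mm. 16–19) form the continuation — the 8-bar whole is a sentence.

sentence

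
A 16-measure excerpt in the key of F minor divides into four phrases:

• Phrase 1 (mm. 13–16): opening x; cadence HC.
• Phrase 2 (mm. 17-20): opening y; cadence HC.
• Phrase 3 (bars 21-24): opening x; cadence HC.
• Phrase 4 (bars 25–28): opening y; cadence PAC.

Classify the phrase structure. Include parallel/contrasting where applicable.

Four phrases in two halves: the first half (measures 13-20) ends with a half cadence, the second (mm. 21–28) with a perfect authentic cadence — a large antecedent–consequent pair, i.e. a double period.
Phrase 3 begins with the same material as phrase 1, making it parallel.

parallel double period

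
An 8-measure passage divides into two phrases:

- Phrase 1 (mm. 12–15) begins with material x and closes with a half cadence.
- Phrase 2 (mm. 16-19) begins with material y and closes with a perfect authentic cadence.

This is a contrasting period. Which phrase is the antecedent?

The phrase ending with the weaker cadence (half cadence) is the antecedent; the one ending more conclusively (perfect authentic cadence) is the consequent. The antecedent is phrase 1.

phrase 1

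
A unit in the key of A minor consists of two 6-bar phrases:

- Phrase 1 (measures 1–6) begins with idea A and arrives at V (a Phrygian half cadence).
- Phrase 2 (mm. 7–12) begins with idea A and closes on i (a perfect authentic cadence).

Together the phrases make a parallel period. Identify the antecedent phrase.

The phrase ending with the weaker cadence (Phrygian half cadence) is the antecedent; the one ending more conclusively (perfect authentic cadence) is the consequent. The antecedent is phrase 1.

phrase 1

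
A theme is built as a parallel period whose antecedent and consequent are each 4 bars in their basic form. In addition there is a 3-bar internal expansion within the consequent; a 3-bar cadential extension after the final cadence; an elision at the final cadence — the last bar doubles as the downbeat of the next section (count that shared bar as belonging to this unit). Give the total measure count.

14 measures

Basic parallel period: 4 + 4 = 8 bars.
8 (basic form) + 3 (internal expansion) + 3 (cadential extension) = 14.
The elision shares a bar with the next section but does not change this unit's count.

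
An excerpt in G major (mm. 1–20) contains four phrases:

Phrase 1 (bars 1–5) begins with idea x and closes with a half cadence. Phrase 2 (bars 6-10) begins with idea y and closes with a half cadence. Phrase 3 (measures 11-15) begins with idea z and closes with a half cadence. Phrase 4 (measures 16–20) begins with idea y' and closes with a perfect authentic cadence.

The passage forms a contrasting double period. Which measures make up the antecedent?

In a double period the four phrases pair into a large antecedent (phrases 1–2, ending half cadence) and a large consequent (phrases 3–4, ending perfect authentic cadence). The antecedent spans mm. 1–10.

measures 1–10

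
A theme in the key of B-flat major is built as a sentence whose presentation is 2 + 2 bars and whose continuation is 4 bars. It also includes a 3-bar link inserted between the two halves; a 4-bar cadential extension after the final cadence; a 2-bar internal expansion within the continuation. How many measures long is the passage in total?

17 measures

Basic sentence: 2 + 2 + 4 = 8 bars.
8 (basic form) + 3 (link) + 4 (cadential extension) + 2 (internal expansion) = 17.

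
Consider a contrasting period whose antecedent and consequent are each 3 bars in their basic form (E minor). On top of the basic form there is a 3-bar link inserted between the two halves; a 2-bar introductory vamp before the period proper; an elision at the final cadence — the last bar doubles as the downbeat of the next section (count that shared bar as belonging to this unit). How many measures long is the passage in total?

11 measures

Basic contrasting period: 3 + 3 = 6 bars.
6 (basic form) + 3 (link) + 2 (introduction) = 11.
The elision shares a bar with the next section but does not change this unit's count.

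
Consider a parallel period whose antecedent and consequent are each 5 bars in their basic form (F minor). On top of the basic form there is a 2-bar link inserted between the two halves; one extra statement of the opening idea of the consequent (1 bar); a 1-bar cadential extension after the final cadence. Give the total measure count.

Basic parallel period: 5 + 5 = 10 bars.
10 (basic form) + 2 (link) + 1 (extra statement) + 1 (cadential extension) = 14.

14 measures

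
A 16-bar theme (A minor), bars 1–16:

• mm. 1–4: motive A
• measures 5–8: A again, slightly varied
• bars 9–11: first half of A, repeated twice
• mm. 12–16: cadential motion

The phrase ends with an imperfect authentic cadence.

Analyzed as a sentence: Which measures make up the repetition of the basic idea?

The presentation of a sentence is the basic idea (mm. 1–4) plus its repetition (measures 5–8); the repetition of the basic idea is therefore bars 5–8.

measures 5–8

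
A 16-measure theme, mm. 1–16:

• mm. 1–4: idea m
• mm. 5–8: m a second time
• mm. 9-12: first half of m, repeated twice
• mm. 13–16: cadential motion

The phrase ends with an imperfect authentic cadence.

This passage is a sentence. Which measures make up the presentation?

The presentation of a sentence is the basic idea (bars 1–4) plus its repetition (mm. 5–8); the presentation is therefore measures 1–8.

measures 1–8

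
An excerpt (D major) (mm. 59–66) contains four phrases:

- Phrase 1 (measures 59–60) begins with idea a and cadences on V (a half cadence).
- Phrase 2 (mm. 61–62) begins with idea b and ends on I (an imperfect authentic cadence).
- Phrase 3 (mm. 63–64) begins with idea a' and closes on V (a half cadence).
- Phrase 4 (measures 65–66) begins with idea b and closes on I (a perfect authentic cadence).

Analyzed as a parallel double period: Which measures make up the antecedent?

measures 59–62

In a double period the four phrases pair into a large antecedent (phrases 1–2, ending imperfect authentic cadence) and a large consequent (phrases 3–4, ending perfect authentic cadence). The antecedent spans bars 59–62.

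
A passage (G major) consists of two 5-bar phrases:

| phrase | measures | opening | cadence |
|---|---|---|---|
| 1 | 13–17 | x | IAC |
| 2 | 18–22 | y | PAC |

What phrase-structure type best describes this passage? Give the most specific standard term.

Phrase 1 ends with an imperfect authentic cadence (weaker) and phrase 2 with a perfect authentic cadence (stronger): antecedent + consequent = a period.
The two phrases open with different material (x / y), so the period is contrasting.

contrasting period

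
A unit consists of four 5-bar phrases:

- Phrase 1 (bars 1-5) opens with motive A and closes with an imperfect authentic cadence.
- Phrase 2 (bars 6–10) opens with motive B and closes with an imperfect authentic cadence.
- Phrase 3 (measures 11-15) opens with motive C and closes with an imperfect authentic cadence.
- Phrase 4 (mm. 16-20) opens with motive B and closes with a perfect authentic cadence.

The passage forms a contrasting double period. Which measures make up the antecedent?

measures 1–10

In a double period the first pair of phrases (ending imperfect authentic cadence) is the large antecedent and the second pair (ending perfect authentic cadence) is the large consequent; the antecedent is measures 1–10.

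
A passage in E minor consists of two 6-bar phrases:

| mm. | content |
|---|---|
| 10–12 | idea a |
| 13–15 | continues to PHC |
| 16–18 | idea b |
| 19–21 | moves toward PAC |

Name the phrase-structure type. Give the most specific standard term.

contrasting period

Phrase 1 ends with a Phrygian half cadence (weaker) and phrase 2 with a perfect authentic cadence (stronger): antecedent + consequent = a period.
The two phrases open with different material (a / b), so the period is contrasting.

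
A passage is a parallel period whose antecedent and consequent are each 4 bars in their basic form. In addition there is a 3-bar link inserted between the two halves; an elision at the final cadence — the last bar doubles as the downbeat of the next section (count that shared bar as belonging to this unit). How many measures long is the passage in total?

11 measures

Basic parallel period: 4 + 4 = 8 bars.
8 (basic form) + 3 (link) = 11.
The elision shares a bar with the next section but does not change this unit's count.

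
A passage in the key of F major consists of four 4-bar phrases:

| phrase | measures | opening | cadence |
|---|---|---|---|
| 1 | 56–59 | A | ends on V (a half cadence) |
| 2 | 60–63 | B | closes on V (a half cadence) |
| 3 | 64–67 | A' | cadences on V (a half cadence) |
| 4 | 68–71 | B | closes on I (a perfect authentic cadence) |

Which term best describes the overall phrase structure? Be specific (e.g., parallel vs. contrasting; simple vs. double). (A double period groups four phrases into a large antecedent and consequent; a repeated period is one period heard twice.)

parallel double period

Four phrases in two halves: the first half (bars 56–63) ends with a half cadence, the second (bars 64–71) with a perfect authentic cadence — a large antecedent–consequent pair, i.e. a double period.
Phrase 3 begins with the same material as phrase 1, making it parallel.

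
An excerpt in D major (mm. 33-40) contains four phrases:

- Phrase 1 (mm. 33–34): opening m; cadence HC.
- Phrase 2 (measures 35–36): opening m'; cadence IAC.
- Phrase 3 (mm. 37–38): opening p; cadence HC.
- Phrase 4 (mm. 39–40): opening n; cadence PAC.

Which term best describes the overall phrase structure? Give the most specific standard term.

contrasting double period

Four phrases in two halves: the first half (mm. 33-36) ends with an imperfect authentic cadence, the second (measures 37–40) with a perfect authentic cadence — a large antecedent–consequent pair, i.e. a double period.
Phrase 3 begins with different material from phrase 1, making it contrasting.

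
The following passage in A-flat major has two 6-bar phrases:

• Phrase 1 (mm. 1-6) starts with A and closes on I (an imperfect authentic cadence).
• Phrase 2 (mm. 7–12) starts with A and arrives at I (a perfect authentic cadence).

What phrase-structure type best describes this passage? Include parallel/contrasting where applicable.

Phrase 1 ends with an imperfect authentic cadence (weaker) and phrase 2 with a perfect authentic cadence (stronger): antecedent + consequent = a period.
The two phrases open with the same material (A / A), so the period is parallel.

parallel period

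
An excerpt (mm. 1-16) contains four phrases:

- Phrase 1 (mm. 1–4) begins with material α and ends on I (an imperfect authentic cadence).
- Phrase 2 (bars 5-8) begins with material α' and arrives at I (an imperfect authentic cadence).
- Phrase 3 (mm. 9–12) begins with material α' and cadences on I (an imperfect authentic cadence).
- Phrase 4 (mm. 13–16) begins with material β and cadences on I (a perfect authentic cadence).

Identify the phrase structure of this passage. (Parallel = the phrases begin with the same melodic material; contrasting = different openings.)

Four phrases in two halves: the first half (mm. 1-8) ends with an imperfect authentic cadence, the second (mm. 9–16) with a perfect authentic cadence — a large antecedent–consequent pair, i.e. a double period.
Phrase 3 begins with the same material as phrase 1, making it parallel.

parallel double period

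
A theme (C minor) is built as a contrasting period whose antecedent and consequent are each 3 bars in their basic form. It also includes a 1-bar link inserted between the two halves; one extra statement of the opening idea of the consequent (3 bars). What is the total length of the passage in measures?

10 measures

Basic contrasting period: 3 + 3 = 6 bars.
6 (basic form) + 1 (link) + 3 (extra statement) = 10.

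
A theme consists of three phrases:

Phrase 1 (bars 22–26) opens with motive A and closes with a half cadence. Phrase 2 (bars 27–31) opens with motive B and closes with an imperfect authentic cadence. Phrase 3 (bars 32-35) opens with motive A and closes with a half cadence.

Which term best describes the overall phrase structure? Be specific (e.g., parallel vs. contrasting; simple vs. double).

The final phrase closes with a half cadence, which is not stronger than the preceding imperfect authentic cadence; the 3 phrases lack an overall antecedent–consequent design and so form a phrase group.

phrase group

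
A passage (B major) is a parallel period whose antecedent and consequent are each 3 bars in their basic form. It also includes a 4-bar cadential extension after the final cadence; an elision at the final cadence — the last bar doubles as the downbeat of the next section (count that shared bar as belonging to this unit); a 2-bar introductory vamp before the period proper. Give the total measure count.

12 measures

Basic parallel period: 3 + 3 = 6 bars.
6 (basic form) + 4 (cadential extension) + 2 (introduction) = 12.
The elision shares a bar with the next section but does not change this unit's count.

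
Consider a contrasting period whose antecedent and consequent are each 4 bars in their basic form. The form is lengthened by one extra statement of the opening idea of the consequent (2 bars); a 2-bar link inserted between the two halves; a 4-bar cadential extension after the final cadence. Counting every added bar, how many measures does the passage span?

Basic contrasting period: 4 + 4 = 8 bars.
8 (basic form) + 2 (extra statement) + 2 (link) + 4 (cadential extension) = 16.

16 measures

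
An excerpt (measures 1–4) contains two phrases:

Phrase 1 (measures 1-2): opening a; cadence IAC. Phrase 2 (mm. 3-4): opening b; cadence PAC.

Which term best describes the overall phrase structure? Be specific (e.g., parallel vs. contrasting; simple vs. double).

contrasting period

Phrase 1 ends with an imperfect authentic cadence (weaker) and phrase 2 with a perfect authentic cadence (stronger): antecedent + consequent = a period.
The two phrases open with different material (a / b), so the period is contrasting.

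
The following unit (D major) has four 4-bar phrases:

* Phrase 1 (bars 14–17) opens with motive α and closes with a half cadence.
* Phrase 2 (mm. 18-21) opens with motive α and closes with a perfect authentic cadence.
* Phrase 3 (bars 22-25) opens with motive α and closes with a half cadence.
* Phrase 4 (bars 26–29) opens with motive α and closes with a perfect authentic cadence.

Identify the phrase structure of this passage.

repeated period

The cadence pattern HC–PAC–HC–PAC is weak–strong twice, and phrases 3–4 restate phrases 1–2: a period heard twice, not a double period (which would end weakly at phrase 2).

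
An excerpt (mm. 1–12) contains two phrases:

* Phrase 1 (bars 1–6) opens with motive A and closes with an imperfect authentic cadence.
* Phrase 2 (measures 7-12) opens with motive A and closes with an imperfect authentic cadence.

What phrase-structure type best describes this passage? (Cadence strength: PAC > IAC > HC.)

repeated phrase

Both phrases have the same opening (A) and the same cadence (imperfect authentic cadence): the second is a restatement, not a consequent, so this is a repeated phrase rather than a period.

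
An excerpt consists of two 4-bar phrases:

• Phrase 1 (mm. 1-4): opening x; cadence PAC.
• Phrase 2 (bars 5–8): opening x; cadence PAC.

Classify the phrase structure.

Both phrases have the same opening (x) and the same cadence (perfect authentic cadence): the second is a restatement, not a consequent, so this is a repeated phrase rather than a period.

repeated phrase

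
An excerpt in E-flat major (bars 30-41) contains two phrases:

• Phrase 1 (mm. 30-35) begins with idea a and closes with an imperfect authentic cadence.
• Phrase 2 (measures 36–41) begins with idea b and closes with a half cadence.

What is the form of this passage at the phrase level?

The second phrase closes with a half cadence, which is not stronger than the first phrase's imperfect authentic cadence; without a weak→strong cadential pair there is no antecedent–consequent relationship, so this is a phrase group rather than a period.

phrase group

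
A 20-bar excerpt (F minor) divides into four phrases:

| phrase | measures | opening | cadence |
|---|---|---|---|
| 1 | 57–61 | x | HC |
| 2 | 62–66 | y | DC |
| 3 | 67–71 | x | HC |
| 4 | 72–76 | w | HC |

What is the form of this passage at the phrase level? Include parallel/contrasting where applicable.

Phrase 4 ends with a half cadence, no stronger than phrase 2's deceptive cadence, so the four phrases do not form a double period; nor do phrases 3–4 duplicate 1–2, so it is not a repeated period. With no phrase reaching a conclusive cadence, the passage is a phrase group.

phrase group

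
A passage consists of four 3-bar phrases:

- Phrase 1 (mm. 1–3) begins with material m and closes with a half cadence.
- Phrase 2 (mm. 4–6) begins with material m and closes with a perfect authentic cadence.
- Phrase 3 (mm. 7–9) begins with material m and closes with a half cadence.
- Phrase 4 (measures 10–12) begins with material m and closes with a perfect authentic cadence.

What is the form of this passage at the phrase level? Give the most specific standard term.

repeated period

The cadence pattern HC–PAC–HC–PAC is weak–strong twice, and phrases 3–4 restate phrases 1–2: a period heard twice, not a double period (which would end weakly at phrase 2).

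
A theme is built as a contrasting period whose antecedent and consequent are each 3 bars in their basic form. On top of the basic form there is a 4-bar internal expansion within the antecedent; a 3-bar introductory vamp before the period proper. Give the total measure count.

Basic contrasting period: 3 + 3 = 6 bars.
6 (basic form) + 4 (internal expansion) + 3 (introduction) = 13.

13 measures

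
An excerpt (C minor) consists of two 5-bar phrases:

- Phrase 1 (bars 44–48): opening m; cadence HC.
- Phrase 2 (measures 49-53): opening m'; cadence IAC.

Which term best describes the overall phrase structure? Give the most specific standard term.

Phrase 1 ends with a half cadence (weaker) and phrase 2 with an imperfect authentic cadence (stronger): antecedent + consequent = a period.
The two phrases open with the same material (m / m'), so the period is parallel.

parallel period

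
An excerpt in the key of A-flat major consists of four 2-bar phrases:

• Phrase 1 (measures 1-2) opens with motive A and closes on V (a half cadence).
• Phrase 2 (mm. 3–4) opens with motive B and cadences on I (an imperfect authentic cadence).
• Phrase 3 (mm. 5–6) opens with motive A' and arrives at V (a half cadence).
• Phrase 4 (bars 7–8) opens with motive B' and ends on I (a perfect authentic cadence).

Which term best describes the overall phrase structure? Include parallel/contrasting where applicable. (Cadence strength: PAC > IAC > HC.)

parallel double period

Four phrases in two halves: the first half (mm. 1-4) ends with an imperfect authentic cadence, the second (mm. 5-8) with a perfect authentic cadence — a large antecedent–consequent pair, i.e. a double period.
Phrase 3 begins with the same material as phrase 1, making it parallel.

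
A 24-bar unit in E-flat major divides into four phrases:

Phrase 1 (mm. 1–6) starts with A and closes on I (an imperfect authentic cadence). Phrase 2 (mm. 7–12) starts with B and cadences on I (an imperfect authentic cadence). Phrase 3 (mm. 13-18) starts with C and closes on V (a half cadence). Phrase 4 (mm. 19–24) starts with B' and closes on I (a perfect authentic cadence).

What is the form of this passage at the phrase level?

contrasting double period

Four phrases in two halves: the first half (measures 1–12) ends with an imperfect authentic cadence, the second (mm. 13-24) with a perfect authentic cadence — a large antecedent–consequent pair, i.e. a double period.
Phrase 3 begins with different material from phrase 1, making it contrasting.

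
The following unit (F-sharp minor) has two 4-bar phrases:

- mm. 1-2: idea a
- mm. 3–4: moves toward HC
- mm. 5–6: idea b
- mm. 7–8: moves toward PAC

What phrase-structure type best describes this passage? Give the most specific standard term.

contrasting period

Phrase 1 ends with a half cadence (weaker) and phrase 2 with a perfect authentic cadence (stronger): antecedent + consequent = a period.
The two phrases open with different material (a / b), so the period is contrasting.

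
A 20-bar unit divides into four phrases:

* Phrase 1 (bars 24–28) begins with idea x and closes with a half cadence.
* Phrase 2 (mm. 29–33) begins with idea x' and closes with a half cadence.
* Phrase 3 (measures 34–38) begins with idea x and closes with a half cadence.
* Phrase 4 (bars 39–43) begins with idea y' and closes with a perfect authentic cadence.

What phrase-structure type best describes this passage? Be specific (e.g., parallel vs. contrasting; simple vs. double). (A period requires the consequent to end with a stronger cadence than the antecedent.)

Four phrases in two halves: the first half (bars 24–33) ends with a half cadence, the second (mm. 34–43) with a perfect authentic cadence — a large antecedent–consequent pair, i.e. a double period.
Phrase 3 begins with the same material as phrase 1, making it parallel.

parallel double period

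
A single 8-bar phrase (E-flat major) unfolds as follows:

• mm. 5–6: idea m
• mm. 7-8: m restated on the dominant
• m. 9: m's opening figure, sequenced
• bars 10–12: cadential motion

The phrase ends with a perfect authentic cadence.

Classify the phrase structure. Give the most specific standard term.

Basic idea (measures 5–6) + its repetition (measures 7-8) form the presentation; fragmentation and cadence (mm. 9–12) form the continuation — the 8-bar whole is a sentence.

sentence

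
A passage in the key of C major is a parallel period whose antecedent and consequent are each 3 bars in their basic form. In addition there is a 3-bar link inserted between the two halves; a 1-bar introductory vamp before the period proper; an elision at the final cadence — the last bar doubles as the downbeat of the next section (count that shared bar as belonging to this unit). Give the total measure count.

Basic parallel period: 3 + 3 = 6 bars.
6 (basic form) + 3 (link) + 1 (introduction) = 10.
The elision shares a bar with the next section but does not change this unit's count.

10 measures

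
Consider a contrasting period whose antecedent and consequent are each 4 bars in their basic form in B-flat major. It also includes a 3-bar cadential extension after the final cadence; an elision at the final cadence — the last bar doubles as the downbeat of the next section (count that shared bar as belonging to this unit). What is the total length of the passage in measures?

Basic contrasting period: 4 + 4 = 8 bars.
8 (basic form) + 3 (cadential extension) = 11.
The elision shares a bar with the next section but does not change this unit's count.

11 measures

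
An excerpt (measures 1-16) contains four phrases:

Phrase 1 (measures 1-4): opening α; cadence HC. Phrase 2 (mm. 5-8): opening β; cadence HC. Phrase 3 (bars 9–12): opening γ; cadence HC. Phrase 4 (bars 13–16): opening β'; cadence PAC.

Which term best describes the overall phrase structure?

contrasting double period

Four phrases in two halves: the first half (mm. 1–8) ends with a half cadence, the second (mm. 9-16) with a perfect authentic cadence — a large antecedent–consequent pair, i.e. a double period.
Phrase 3 begins with different material from phrase 1, making it contrasting.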